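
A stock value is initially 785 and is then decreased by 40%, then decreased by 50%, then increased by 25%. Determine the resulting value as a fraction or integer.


Start: 785
Step 1: decrease by 40% => multiply by 60/100
  785 * 60/100 = 471
Step 2: decrease by 50% => multiply by 50/100
  471 * 50/100 = 471/2
Step 3: increase by 25% => multiply by 125/100
  471/2 * 125/100 = 2355/8
Final value = 2355/8

2355/8


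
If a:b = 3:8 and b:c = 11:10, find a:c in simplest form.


Given a:b = 3:8 and b:c = 11:10
Make b consistent. Multiply first ratio by 11: a:b = 33:88
Multiply second ratio by 8: b:c = 88:80
Now b = 88 in both, so a:b:c = 33:88:80
Therefore a:c = 33:80
Simplify by GCD: a:c = 33:80

33:80


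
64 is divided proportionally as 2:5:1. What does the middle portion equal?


Ratio = 2:5:1
Total parts = 2 + 5 + 1 = 8
Value per part = 64 / 8 = 8
First share = 2 * 8 = 16
Middle share = 5 * 8 = 40
Third share = 1 * 8 = 8

40


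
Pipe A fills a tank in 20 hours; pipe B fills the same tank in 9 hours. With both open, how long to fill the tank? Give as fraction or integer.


Rate of A = 1/20 job per hour
Rate of B = 1/9 job per hour
Combined rate = 1/20 + 1/9
Find common denominator: (9 + 20)/(20*9) = 29/180
Combined rate = 29/180 job per hour
Time together = 1 / (29/180) = 180/29 hours

180/29


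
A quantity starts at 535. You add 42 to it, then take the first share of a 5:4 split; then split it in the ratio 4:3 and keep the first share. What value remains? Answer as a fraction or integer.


Start with 535.
Step 1: Add 42: 535+42=577; split 5:4 first = 577*5/9 = 2885/9
Step 2: Split 4:3, first share = 2885/9 * 4/7 = 11540/63
Final result = 11540/63

11540/63


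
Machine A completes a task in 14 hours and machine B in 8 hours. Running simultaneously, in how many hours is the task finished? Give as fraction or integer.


Rate of A = 1/14 job per hour
Rate of B = 1/8 job per hour
Combined rate = 1/14 + 1/8
Find common denominator: (8 + 14)/(14*8) = 22/112
Combined rate = 11/56 job per hour
Time together = 1 / (11/56) = 56/11 hours

56/11


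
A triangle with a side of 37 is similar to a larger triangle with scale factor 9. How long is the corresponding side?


Similar triangles have proportional sides
Scale factor = 9
Smaller side = 37
Corresponding larger side = 37 * 9
= 333

333


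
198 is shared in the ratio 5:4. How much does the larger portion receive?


Total parts = 5 + 4 = 9
Value per part = 198 / 9 = 22
First share = 5 * 22 = 110
Second share = 4 * 22 = 88
Larger share = 110

110


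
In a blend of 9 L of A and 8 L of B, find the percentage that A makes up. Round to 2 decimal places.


Volume of A = 9 L
Volume of B = 8 L
Total volume = 9 + 8 = 17 L
Percentage of A = (9/17) * 100
= 52.94%

52.94


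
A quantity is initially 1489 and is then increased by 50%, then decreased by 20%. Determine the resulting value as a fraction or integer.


Start: 1489
Step 1: increase by 50% => multiply by 150/100
  1489 * 150/100 = 4467/2
Step 2: decrease by 20% => multiply by 80/100
  4467/2 * 80/100 = 8934/5
Final value = 8934/5

8934/5


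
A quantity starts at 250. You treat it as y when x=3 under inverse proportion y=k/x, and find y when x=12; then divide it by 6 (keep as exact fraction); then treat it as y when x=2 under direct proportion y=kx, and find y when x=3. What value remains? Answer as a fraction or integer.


Start with 250.
Step 1: Inverse prop: k = (250)*3; new y = k/12 = 250*3/12 = 125/2
Step 2: Divide by 6: 125/2 / 6 = 125/12
Step 3: Direct prop: k = (125/12)/2; new y = k*3 = 125/12*3/2 = 125/8
Final result = 125/8

125/8


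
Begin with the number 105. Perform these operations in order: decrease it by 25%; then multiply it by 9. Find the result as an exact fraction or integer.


Start with 105.
Step 1: Decrease by 25%: 105 * 75/100 = 315/4
Step 2: Multiply by 9: 315/4 * 9 = 2835/4
Final result = 2835/4

2835/4


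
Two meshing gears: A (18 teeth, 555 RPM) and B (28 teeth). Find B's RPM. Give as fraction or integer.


Gear ratio: teeth_A * RPM_A = teeth_B * RPM_B
18 * 555 = 28 * RPM_B
9990 = 28 * RPM_B
RPM_B = 9990 / 28
RPM_B = 4995/14

4995/14


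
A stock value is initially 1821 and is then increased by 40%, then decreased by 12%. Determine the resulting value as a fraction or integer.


Start: 1821
Step 1: increase by 40% => multiply by 140/100
  1821 * 140/100 = 12747/5
Step 2: decrease by 12% => multiply by 88/100
  12747/5 * 88/100 = 280434/125
Final value = 280434/125

280434/125


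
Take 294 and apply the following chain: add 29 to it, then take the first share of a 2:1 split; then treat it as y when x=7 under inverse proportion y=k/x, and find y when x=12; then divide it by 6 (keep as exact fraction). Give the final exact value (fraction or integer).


Start with 294.
Step 1: Add 29: 294+29=323; split 2:1 first = 323*2/3 = 646/3
Step 2: Inverse prop: k = (646/3)*7; new y = k/12 = 646/3*7/12 = 2261/18
Step 3: Divide by 6: 2261/18 / 6 = 2261/108
Final result = 2261/108

2261/108


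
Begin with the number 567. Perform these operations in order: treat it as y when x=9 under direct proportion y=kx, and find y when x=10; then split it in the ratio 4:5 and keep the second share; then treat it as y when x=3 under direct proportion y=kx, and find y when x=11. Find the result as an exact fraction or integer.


Start with 567.
Step 1: Direct prop: k = (567)/9; new y = k*10 = 567*10/9 = 630
Step 2: Split 4:5, second share = 630 * 5/9 = 350
Step 3: Direct prop: k = (350)/3; new y = k*11 = 350*11/3 = 3850/3
Final result = 3850/3

3850/3


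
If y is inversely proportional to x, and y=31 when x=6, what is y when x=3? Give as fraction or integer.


Inverse proportion: y = k/x
Find k: k = 6 * 31 = 186
Compute y at x=3: y = 186/3
y = 62

62


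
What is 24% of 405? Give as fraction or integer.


Compute 24% of 405
Convert percentage: 24% = 24/100
Multiply: 405 * 24/100
= 9720/100
= 486/5

486/5


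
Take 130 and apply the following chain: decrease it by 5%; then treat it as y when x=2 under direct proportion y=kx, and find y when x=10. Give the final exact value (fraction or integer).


Start with 130.
Step 1: Decrease by 5%: 130 * 95/100 = 247/2
Step 2: Direct prop: k = (247/2)/2; new y = k*10 = 247/2*10/2 = 1235/2
Final result = 1235/2

1235/2


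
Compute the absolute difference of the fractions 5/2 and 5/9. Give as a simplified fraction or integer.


Simplify: 5/2 = 5/2 and 5/9 = 5/9
Find common denominator: LCD = 18
Convert: 45/18 and 10/18
Difference = |45 - 10|/18 = 35/18
Simplified = 35/18

35/18


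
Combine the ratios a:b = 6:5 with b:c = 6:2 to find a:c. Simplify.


Given a:b = 6:5 and b:c = 6:2
Make b consistent. Multiply first ratio by 6: a:b = 36:30
Multiply second ratio by 5: b:c = 30:10
Now b = 30 in both, so a:b:c = 36:30:10
Therefore a:c = 36:10
Simplify by GCD: a:c = 18:5

18:5


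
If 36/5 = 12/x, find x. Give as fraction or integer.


Setting up: 36/5 = 12/x
Cross multiply: 36 * x = 5 * 12
36x = 60
x = 60/36
x = 5/3

5/3


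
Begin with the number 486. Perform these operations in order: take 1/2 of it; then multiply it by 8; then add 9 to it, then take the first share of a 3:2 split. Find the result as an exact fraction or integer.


Start with 486.
Step 1: Take 1/2: 486 * 1/2 = 243
Step 2: Multiply by 8: 243 * 8 = 1944
Step 3: Add 9: 1944+9=1953; split 3:2 first = 1953*3/5 = 5859/5
Final result = 5859/5

5859/5


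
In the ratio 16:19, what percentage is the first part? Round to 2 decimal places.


Total parts = 16 + 19 = 35
First part fraction = 16/35
Percentage = (16/35) * 100
= 0.457143 * 100
= 45.71%

45.71


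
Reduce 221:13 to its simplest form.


Find GCD(221, 13)
GCD = 13
Divide both by 13: 221/13 = 17, 13/13 = 1
Simplified ratio = 17:1

17:1


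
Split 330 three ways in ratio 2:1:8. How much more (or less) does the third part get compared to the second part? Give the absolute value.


Total parts = 2 + 1 + 8 = 11
Value per part = 330 / 11 = 30
Shares: 2*30=60, 1*30=30, 8*30=240
Third share = 240, second share = 30
Difference = |240 - 30| = 210

210


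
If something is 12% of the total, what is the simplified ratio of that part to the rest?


Part = 12%, Remainder = 88%
Ratio = 12:88
GCD(12, 88) = 4
Simplify: 3:22 = 3:22

3:22


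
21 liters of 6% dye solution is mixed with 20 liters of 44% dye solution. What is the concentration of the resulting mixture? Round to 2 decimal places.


Solute in mixture 1 = 6% of 21 L = 21*6/100 = 63/50 L
Solute in mixture 2 = 44% of 20 L = 20*44/100 = 44/5 L
Total solute = 63/50 + 44/5 = 503/50 L
Total volume = 21 + 20 = 41 L
Final concentration = 503/50/41 * 100 = 24.54%

24.54


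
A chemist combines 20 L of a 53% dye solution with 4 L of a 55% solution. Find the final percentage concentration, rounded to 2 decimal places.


Solute in mixture 1 = 53% of 20 L = 20*53/100 = 53/5 L
Solute in mixture 2 = 55% of 4 L = 4*55/100 = 11/5 L
Total solute = 53/5 + 11/5 = 64/5 L
Total volume = 20 + 4 = 24 L
Final concentration = 64/5/24 * 100 = 53.33%

53.33


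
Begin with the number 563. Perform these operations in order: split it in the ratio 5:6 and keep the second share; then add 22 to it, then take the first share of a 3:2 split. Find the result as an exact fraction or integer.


Start with 563.
Step 1: Split 5:6, second share = 563 * 6/11 = 3378/11
Step 2: Add 22: 3378/11+22=3620/11; split 3:2 first = 3620/11*3/5 = 2172/11
Final result = 2172/11

2172/11


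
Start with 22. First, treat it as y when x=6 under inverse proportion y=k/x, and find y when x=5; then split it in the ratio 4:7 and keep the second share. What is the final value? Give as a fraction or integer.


Start with 22.
Step 1: Inverse prop: k = (22)*6; new y = k/5 = 22*6/5 = 132/5
Step 2: Split 4:7, second share = 132/5 * 7/11 = 84/5
Final result = 84/5

84/5


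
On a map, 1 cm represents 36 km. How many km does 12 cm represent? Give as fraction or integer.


Map scale: 1 cm = 36 km
Measured distance on map = 12 cm
Set up proportion: 12 * 36 / 1
= 432 / 1
= 432 km

432


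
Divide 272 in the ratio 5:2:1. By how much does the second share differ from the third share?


Total parts = 5 + 2 + 1 = 8
Value per part = 272 / 8 = 34
Shares: 5*34=170, 2*34=68, 1*34=34
Second share = 68, third share = 34
Difference = |68 - 34| = 34

34


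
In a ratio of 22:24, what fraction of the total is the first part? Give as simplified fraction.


Total parts = 22 + 24 = 46
First part fraction = 22/46
Simplify: 22/46 = 11/23

11/23


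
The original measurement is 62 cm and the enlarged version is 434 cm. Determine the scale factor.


Original length = 62 cm
Scaled length = 434 cm
Scale factor = 434 / 62
= 7

7


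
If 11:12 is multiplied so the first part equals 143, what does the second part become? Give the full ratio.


Original ratio: 11:12
First term target: 143
Scale factor = 143 / 11 = 13
Multiply second term: 12 * 13 = 156
Equivalent ratio = 143:156

143:156


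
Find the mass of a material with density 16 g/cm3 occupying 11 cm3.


Using mass = density * volume
Density = 16 g/cm3
Volume = 11 cm3
Mass = 16 * 11
= 176 g

176


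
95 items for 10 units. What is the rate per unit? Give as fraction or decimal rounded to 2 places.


Total items = 95
Number of units = 10
Unit rate = 95 / 10
= 9.50 items per unit

9.50


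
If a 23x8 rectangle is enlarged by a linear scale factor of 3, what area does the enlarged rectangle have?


Original dimensions: 23 x 8
Enlargement factor = 3
New width = 23 * 3 = 69
New height = 8 * 3 = 24
New area = 69 * 24 = 1656

1656


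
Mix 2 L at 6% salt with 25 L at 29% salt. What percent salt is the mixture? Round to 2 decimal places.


Solute in mixture 1 = 6% of 2 L = 2*6/100 = 3/25 L
Solute in mixture 2 = 29% of 25 L = 25*29/100 = 29/4 L
Total solute = 3/25 + 29/4 = 737/100 L
Total volume = 2 + 25 = 27 L
Final concentration = 737/100/27 * 100 = 27.30%

27.30


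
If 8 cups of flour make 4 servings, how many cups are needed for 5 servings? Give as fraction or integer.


Original: 8 cups for 4 servings
Target servings = 5
Scaling factor = 5/4
New amount = 8 * 5/4
= 40/4
= 10 cups

10


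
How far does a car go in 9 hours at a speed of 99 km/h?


Using distance = speed * time
Speed = 99 km/h
Time = 9 hours
Distance = 99 * 9
= 891 km

891


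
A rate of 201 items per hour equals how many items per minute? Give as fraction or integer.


Converting from per hour to per minute
Rate = 201 items per hour
Divide by 60: 201/60
= 67/20 items per minute

67/20


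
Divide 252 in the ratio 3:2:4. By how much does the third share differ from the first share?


Total parts = 3 + 2 + 4 = 9
Value per part = 252 / 9 = 28
Shares: 3*28=84, 2*28=56, 4*28=112
Third share = 112, first share = 84
Difference = |112 - 84| = 28

28


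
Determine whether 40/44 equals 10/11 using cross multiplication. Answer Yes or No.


Cross multiply to check 40/44 = 10/11
Left cross product: 40 * 11 = 440
Right cross product: 44 * 10 = 440
440 = 440
Equal, so proportions match => Yes

Yes


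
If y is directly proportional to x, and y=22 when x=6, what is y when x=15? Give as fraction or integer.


Direct proportion: y = kx
Find k: k = 22/6 = 11/3
Compute y at x=15: y = 11/3 * 15
y = 55

55


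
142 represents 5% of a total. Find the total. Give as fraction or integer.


Given: 142 is 5% of the whole
Set up: 142 = 5/100 * whole
whole = 142 * 100 / 5
whole = 14200 / 5
whole = 2840

2840


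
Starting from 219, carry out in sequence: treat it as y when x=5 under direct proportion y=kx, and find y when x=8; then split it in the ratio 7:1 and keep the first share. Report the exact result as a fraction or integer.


Start with 219.
Step 1: Direct prop: k = (219)/5; new y = k*8 = 219*8/5 = 1752/5
Step 2: Split 7:1, first share = 1752/5 * 7/8 = 1533/5
Final result = 1533/5

1533/5


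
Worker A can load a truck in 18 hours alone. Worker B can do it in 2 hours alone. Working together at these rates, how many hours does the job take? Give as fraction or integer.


Rate of A = 1/18 job per hour
Rate of B = 1/2 job per hour
Combined rate = 1/18 + 1/2
Find common denominator: (2 + 18)/(18*2) = 20/36
Combined rate = 5/9 job per hour
Time together = 1 / (5/9) = 9/5 hours

9/5


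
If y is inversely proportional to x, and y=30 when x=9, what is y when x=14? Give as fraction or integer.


Inverse proportion: y = k/x
Find k: k = 9 * 30 = 270
Compute y at x=14: y = 270/14
y = 135/7

135/7


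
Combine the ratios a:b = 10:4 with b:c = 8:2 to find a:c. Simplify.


Given a:b = 10:4 and b:c = 8:2
Make b consistent. Multiply first ratio by 8: a:b = 80:32
Multiply second ratio by 4: b:c = 32:8
Now b = 32 in both, so a:b:c = 80:32:8
Therefore a:c = 80:8
Simplify by GCD: a:c = 10:1

10:1


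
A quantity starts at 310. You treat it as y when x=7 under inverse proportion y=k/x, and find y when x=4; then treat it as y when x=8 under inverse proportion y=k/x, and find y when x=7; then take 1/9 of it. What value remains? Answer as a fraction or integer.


Start with 310.
Step 1: Inverse prop: k = (310)*7; new y = k/4 = 310*7/4 = 1085/2
Step 2: Inverse prop: k = (1085/2)*8; new y = k/7 = 1085/2*8/7 = 620
Step 3: Take 1/9: 620 * 1/9 = 620/9
Final result = 620/9

620/9


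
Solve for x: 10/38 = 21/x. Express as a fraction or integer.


Setting up: 10/38 = 21/x
Cross multiply: 10 * x = 38 * 21
10x = 798
x = 798/10
x = 399/5

399/5


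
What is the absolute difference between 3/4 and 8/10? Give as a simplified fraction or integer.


Simplify: 3/4 = 3/4 and 8/10 = 4/5
Find common denominator: LCD = 20
Convert: 15/20 and 16/20
Difference = |15 - 16|/20 = 1/20
Simplified = 1/20

1/20


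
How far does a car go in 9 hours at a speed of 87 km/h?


Using distance = speed * time
Speed = 87 km/h
Time = 9 hours
Distance = 87 * 9
= 783 km

783


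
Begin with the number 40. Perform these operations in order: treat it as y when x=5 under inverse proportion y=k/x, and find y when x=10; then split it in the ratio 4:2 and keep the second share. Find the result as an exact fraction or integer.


Start with 40.
Step 1: Inverse prop: k = (40)*5; new y = k/10 = 40*5/10 = 20
Step 2: Split 4:2, second share = 20 * 2/6 = 20/3
Final result = 20/3

20/3


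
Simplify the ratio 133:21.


Find GCD(133, 21)
GCD = 7
Divide both by 7: 133/7 = 19, 21/7 = 3
Simplified ratio = 19:3

19:3


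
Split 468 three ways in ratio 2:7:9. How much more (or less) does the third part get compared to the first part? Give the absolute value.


Total parts = 2 + 7 + 9 = 18
Value per part = 468 / 18 = 26
Shares: 2*26=52, 7*26=182, 9*26=234
Third share = 234, first share = 52
Difference = |234 - 52| = 182

182


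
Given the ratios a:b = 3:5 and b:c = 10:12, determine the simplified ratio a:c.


Given a:b = 3:5 and b:c = 10:12
Make b consistent. Multiply first ratio by 10: a:b = 30:50
Multiply second ratio by 5: b:c = 50:60
Now b = 50 in both, so a:b:c = 30:50:60
Therefore a:c = 30:60
Simplify by GCD: a:c = 1:2

1:2


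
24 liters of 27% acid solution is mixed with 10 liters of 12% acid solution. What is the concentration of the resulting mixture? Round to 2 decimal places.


Solute in mixture 1 = 27% of 24 L = 24*27/100 = 162/25 L
Solute in mixture 2 = 12% of 10 L = 10*12/100 = 6/5 L
Total solute = 162/25 + 6/5 = 192/25 L
Total volume = 24 + 10 = 34 L
Final concentration = 192/25/34 * 100 = 22.59%

22.59


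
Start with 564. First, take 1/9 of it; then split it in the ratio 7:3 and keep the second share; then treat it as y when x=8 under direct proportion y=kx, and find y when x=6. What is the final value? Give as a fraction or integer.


Start with 564.
Step 1: Take 1/9: 564 * 1/9 = 188/3
Step 2: Split 7:3, second share = 188/3 * 3/10 = 94/5
Step 3: Direct prop: k = (94/5)/8; new y = k*6 = 94/5*6/8 = 141/10
Final result = 141/10

141/10


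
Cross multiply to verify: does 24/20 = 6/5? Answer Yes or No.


Cross multiply to check 24/20 = 6/5
Left cross product: 24 * 5 = 120
Right cross product: 20 * 6 = 120
120 = 120
Equal, so proportions match => Yes

Yes


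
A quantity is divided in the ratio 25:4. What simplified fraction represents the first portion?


Total parts = 25 + 4 = 29
First part fraction = 25/29
Simplify: 25/29 = 25/29

25/29


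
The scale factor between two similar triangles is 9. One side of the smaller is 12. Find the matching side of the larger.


Similar triangles have proportional sides
Scale factor = 9
Smaller side = 12
Corresponding larger side = 12 * 9
= 108

108


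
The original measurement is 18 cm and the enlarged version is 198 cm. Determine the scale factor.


Original length = 18 cm
Scaled length = 198 cm
Scale factor = 198 / 18
= 11

11


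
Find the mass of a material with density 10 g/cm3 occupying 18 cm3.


Using mass = density * volume
Density = 10 g/cm3
Volume = 18 cm3
Mass = 10 * 18
= 180 g

180


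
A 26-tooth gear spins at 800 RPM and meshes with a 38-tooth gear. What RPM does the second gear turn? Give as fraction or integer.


Gear ratio: teeth_A * RPM_A = teeth_B * RPM_B
26 * 800 = 38 * RPM_B
20800 = 38 * RPM_B
RPM_B = 20800 / 38
RPM_B = 10400/19

10400/19


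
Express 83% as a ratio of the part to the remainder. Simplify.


Part = 83%, Remainder = 17%
Ratio = 83:17
GCD(83, 17) = 1
Simplify: 83:17 = 83:17

83:17


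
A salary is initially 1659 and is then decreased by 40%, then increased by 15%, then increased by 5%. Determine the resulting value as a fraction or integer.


Start: 1659
Step 1: decrease by 40% => multiply by 60/100
  1659 * 60/100 = 4977/5
Step 2: increase by 15% => multiply by 115/100
  4977/5 * 115/100 = 114471/100
Step 3: increase by 5% => multiply by 105/100
  114471/100 * 105/100 = 2403891/2000
Final value = 2403891/2000

2403891/2000


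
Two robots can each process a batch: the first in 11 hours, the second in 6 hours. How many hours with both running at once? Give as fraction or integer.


Rate of A = 1/11 job per hour
Rate of B = 1/6 job per hour
Combined rate = 1/11 + 1/6
Find common denominator: (6 + 11)/(11*6) = 17/66
Combined rate = 17/66 job per hour
Time together = 1 / (17/66) = 66/17 hours

66/17


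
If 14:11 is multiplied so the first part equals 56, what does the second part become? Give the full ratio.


Original ratio: 14:11
First term target: 56
Scale factor = 56 / 14 = 4
Multiply second term: 11 * 4 = 44
Equivalent ratio = 56:44

56:44


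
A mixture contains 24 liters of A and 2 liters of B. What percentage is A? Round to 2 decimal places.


Volume of A = 24 L
Volume of B = 2 L
Total volume = 24 + 2 = 26 L
Percentage of A = (24/26) * 100
= 92.31%

92.31


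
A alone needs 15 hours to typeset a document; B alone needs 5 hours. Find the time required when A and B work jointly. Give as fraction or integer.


Rate of A = 1/15 job per hour
Rate of B = 1/5 job per hour
Combined rate = 1/15 + 1/5
Find common denominator: (5 + 15)/(15*5) = 20/75
Combined rate = 4/15 job per hour
Time together = 1 / (4/15) = 15/4 hours

15/4


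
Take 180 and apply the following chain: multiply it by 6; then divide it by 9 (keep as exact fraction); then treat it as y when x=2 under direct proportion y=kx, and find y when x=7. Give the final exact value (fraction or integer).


Start with 180.
Step 1: Multiply by 6: 180 * 6 = 1080
Step 2: Divide by 9: 1080 / 9 = 120
Step 3: Direct prop: k = (120)/2; new y = k*7 = 120*7/2 = 420
Final result = 420

420


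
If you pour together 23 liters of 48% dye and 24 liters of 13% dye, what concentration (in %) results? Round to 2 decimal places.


Solute in mixture 1 = 48% of 23 L = 23*48/100 = 276/25 L
Solute in mixture 2 = 13% of 24 L = 24*13/100 = 78/25 L
Total solute = 276/25 + 78/25 = 354/25 L
Total volume = 23 + 24 = 47 L
Final concentration = 354/25/47 * 100 = 30.13%

30.13


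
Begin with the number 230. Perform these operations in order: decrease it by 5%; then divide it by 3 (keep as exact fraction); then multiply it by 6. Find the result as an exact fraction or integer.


Start with 230.
Step 1: Decrease by 5%: 230 * 95/100 = 437/2
Step 2: Divide by 3: 437/2 / 3 = 437/6
Step 3: Multiply by 6: 437/6 * 6 = 437
Final result = 437

437


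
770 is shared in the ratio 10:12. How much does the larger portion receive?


Total parts = 10 + 12 = 22
Value per part = 770 / 22 = 35
First share = 10 * 35 = 350
Second share = 12 * 35 = 420
Larger share = 420

420


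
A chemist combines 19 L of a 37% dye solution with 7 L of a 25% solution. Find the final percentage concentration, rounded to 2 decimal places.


Solute in mixture 1 = 37% of 19 L = 19*37/100 = 703/100 L
Solute in mixture 2 = 25% of 7 L = 7*25/100 = 7/4 L
Total solute = 703/100 + 7/4 = 439/50 L
Total volume = 19 + 7 = 26 L
Final concentration = 439/50/26 * 100 = 33.77%

33.77


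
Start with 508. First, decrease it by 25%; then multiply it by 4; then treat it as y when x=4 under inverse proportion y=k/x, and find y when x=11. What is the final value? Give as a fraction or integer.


Start with 508.
Step 1: Decrease by 25%: 508 * 75/100 = 381
Step 2: Multiply by 4: 381 * 4 = 1524
Step 3: Inverse prop: k = (1524)*4; new y = k/11 = 1524*4/11 = 6096/11
Final result = 6096/11

6096/11


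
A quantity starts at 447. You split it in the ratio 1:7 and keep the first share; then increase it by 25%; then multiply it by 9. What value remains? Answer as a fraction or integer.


Start with 447.
Step 1: Split 1:7, first share = 447 * 1/8 = 447/8
Step 2: Increase by 25%: 447/8 * 125/100 = 2235/32
Step 3: Multiply by 9: 2235/32 * 9 = 20115/32
Final result = 20115/32

20115/32


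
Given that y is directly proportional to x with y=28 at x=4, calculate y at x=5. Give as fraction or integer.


Direct proportion: y = kx
Find k: k = 28/4 = 7
Compute y at x=5: y = 7 * 5
y = 35

35


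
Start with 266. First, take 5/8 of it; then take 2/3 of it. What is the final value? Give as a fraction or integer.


Start with 266.
Step 1: Take 5/8: 266 * 5/8 = 665/4
Step 2: Take 2/3: 665/4 * 2/3 = 665/6
Final result = 665/6

665/6


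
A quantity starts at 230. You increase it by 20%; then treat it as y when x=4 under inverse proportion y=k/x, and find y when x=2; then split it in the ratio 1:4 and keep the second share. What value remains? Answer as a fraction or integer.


Start with 230.
Step 1: Increase by 20%: 230 * 120/100 = 276
Step 2: Inverse prop: k = (276)*4; new y = k/2 = 276*4/2 = 552
Step 3: Split 1:4, second share = 552 * 4/5 = 2208/5
Final result = 2208/5

2208/5


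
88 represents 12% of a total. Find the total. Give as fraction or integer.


Given: 88 is 12% of the whole
Set up: 88 = 12/100 * whole
whole = 88 * 100 / 12
whole = 8800 / 12
whole = 2200/3

2200/3


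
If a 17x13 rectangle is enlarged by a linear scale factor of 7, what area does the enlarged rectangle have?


Original dimensions: 17 x 13
Enlargement factor = 7
New width = 17 * 7 = 119
New height = 13 * 7 = 91
New area = 119 * 91 = 10829

10829


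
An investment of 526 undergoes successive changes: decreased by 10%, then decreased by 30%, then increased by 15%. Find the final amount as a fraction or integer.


Start: 526
Step 1: decrease by 10% => multiply by 90/100
  526 * 90/100 = 2367/5
Step 2: decrease by 30% => multiply by 70/100
  2367/5 * 70/100 = 16569/50
Step 3: increase by 15% => multiply by 115/100
  16569/50 * 115/100 = 381087/1000
Final value = 381087/1000

381087/1000


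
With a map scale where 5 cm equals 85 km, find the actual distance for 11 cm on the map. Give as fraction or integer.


Map scale: 5 cm = 85 km
Measured distance on map = 11 cm
Set up proportion: 11 * 85 / 5
= 935 / 5
= 187 km

187


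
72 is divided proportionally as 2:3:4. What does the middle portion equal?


Ratio = 2:3:4
Total parts = 2 + 3 + 4 = 9
Value per part = 72 / 9 = 8
First share = 2 * 8 = 16
Middle share = 3 * 8 = 24
Third share = 4 * 8 = 32

24


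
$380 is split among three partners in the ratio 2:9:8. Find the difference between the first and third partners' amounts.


Total parts = 2 + 9 + 8 = 19
Value per part = 380 / 19 = 20
Shares: 2*20=40, 9*20=180, 8*20=160
First share = 40, third share = 160
Difference = |40 - 160| = 120

120


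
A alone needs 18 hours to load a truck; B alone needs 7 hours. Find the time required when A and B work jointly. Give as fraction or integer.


Rate of A = 1/18 job per hour
Rate of B = 1/7 job per hour
Combined rate = 1/18 + 1/7
Find common denominator: (7 + 18)/(18*7) = 25/126
Combined rate = 25/126 job per hour
Time together = 1 / (25/126) = 126/25 hours

126/25


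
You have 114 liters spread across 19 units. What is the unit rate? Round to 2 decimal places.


Total liters = 114
Number of units = 19
Unit rate = 114 / 19
= 6 liters per unit

6


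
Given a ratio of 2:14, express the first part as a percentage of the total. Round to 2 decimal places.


Total parts = 2 + 14 = 16
First part fraction = 2/16
Percentage = (2/16) * 100
= 0.125 * 100
= 12.50%

12.50


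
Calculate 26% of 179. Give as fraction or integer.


Compute 26% of 179
Convert percentage: 26% = 26/100
Multiply: 179 * 26/100
= 4654/100
= 2327/50

2327/50


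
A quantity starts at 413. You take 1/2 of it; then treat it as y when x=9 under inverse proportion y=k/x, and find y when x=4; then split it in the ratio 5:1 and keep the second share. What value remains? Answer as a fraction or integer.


Start with 413.
Step 1: Take 1/2: 413 * 1/2 = 413/2
Step 2: Inverse prop: k = (413/2)*9; new y = k/4 = 413/2*9/4 = 3717/8
Step 3: Split 5:1, second share = 3717/8 * 1/6 = 1239/16
Final result = 1239/16

1239/16


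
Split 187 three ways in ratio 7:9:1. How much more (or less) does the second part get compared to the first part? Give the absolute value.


Total parts = 7 + 9 + 1 = 17
Value per part = 187 / 17 = 11
Shares: 7*11=77, 9*11=99, 1*11=11
Second share = 99, first share = 77
Difference = |99 - 77| = 22

22


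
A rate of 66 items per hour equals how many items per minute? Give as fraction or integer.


Converting from per hour to per minute
Rate = 66 items per hour
Divide by 60: 66/60
= 11/10 items per minute

11/10


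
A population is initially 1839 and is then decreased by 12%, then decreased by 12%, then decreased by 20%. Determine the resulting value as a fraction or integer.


Start: 1839
Step 1: decrease by 12% => multiply by 88/100
  1839 * 88/100 = 40458/25
Step 2: decrease by 12% => multiply by 88/100
  40458/25 * 88/100 = 890076/625
Step 3: decrease by 20% => multiply by 80/100
  890076/625 * 80/100 = 3560304/3125
Final value = 3560304/3125

3560304/3125


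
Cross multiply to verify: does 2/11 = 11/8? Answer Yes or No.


Cross multiply to check 2/11 = 11/8
Left cross product: 2 * 8 = 16
Right cross product: 11 * 11 = 121
16 != 121
Not equal, so proportions differ => No

No


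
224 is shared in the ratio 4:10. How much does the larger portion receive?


Total parts = 4 + 10 = 14
Value per part = 224 / 14 = 16
First share = 4 * 16 = 64
Second share = 10 * 16 = 160
Larger share = 160

160


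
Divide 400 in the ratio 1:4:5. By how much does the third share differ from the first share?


Total parts = 1 + 4 + 5 = 10
Value per part = 400 / 10 = 40
Shares: 1*40=40, 4*40=160, 5*40=200
Third share = 200, first share = 40
Difference = |200 - 40| = 160

160


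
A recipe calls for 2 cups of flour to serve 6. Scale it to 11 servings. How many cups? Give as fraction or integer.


Original: 2 cups for 6 servings
Target servings = 11
Scaling factor = 11/6
New amount = 2 * 11/6
= 22/6
= 11/3 cups

11/3


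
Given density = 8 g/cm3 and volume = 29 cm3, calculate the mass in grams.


Using mass = density * volume
Density = 8 g/cm3
Volume = 29 cm3
Mass = 8 * 29
= 232 g

232


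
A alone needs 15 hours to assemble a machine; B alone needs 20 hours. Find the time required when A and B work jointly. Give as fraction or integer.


Rate of A = 1/15 job per hour
Rate of B = 1/20 job per hour
Combined rate = 1/15 + 1/20
Find common denominator: (20 + 15)/(15*20) = 35/300
Combined rate = 7/60 job per hour
Time together = 1 / (7/60) = 60/7 hours

60/7


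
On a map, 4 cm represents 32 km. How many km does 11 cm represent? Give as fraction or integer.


Map scale: 4 cm = 32 km
Measured distance on map = 11 cm
Set up proportion: 11 * 32 / 4
= 352 / 4
= 88 km

88


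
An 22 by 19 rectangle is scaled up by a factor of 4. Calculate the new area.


Original dimensions: 22 x 19
Enlargement factor = 4
New width = 22 * 4 = 88
New height = 19 * 4 = 76
New area = 88 * 76 = 6688

6688


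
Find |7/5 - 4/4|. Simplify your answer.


Simplify: 7/5 = 7/5 and 4/4 = 1
Find common denominator: LCD = 5
Convert: 7/5 and 5/5
Difference = |7 - 5|/5 = 2/5
Simplified = 2/5

2/5


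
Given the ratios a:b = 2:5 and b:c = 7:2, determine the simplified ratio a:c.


Given a:b = 2:5 and b:c = 7:2
Make b consistent. Multiply first ratio by 7: a:b = 14:35
Multiply second ratio by 5: b:c = 35:10
Now b = 35 in both, so a:b:c = 14:35:10
Therefore a:c = 14:10
Simplify by GCD: a:c = 7:5

7:5


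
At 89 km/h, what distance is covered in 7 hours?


Using distance = speed * time
Speed = 89 km/h
Time = 7 hours
Distance = 89 * 7
= 623 km

623


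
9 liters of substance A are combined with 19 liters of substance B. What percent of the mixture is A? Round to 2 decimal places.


Volume of A = 9 L
Volume of B = 19 L
Total volume = 9 + 19 = 28 L
Percentage of A = (9/28) * 100
= 32.14%

32.14


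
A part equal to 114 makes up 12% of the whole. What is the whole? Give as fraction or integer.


Given: 114 is 12% of the whole
Set up: 114 = 12/100 * whole
whole = 114 * 100 / 12
whole = 11400 / 12
whole = 950

950


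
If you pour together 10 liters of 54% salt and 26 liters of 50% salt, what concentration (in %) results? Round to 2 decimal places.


Solute in mixture 1 = 54% of 10 L = 10*54/100 = 27/5 L
Solute in mixture 2 = 50% of 26 L = 26*50/100 = 13 L
Total solute = 27/5 + 13 = 92/5 L
Total volume = 10 + 26 = 36 L
Final concentration = 92/5/36 * 100 = 51.11%

51.11


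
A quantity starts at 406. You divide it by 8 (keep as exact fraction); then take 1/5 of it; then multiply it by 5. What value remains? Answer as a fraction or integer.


Start with 406.
Step 1: Divide by 8: 406 / 8 = 203/4
Step 2: Take 1/5: 203/4 * 1/5 = 203/20
Step 3: Multiply by 5: 203/20 * 5 = 203/4
Final result = 203/4

203/4


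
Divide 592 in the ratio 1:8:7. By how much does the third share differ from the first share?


Total parts = 1 + 8 + 7 = 16
Value per part = 592 / 16 = 37
Shares: 1*37=37, 8*37=296, 7*37=259
Third share = 259, first share = 37
Difference = |259 - 37| = 222

222


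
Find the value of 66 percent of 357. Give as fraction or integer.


Compute 66% of 357
Convert percentage: 66% = 66/100
Multiply: 357 * 66/100
= 23562/100
= 11781/50

11781/50


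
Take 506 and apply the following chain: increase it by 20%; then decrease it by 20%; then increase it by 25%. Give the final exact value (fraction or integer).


Start with 506.
Step 1: Increase by 20%: 506 * 120/100 = 3036/5
Step 2: Decrease by 20%: 3036/5 * 80/100 = 12144/25
Step 3: Increase by 25%: 12144/25 * 125/100 = 3036/5
Final result = 3036/5

3036/5


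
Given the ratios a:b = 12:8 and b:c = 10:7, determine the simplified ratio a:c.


Given a:b = 12:8 and b:c = 10:7
Make b consistent. Multiply first ratio by 10: a:b = 120:80
Multiply second ratio by 8: b:c = 80:56
Now b = 80 in both, so a:b:c = 120:80:56
Therefore a:c = 120:56
Simplify by GCD: a:c = 15:7

15:7


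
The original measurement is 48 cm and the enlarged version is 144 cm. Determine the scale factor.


Original length = 48 cm
Scaled length = 144 cm
Scale factor = 144 / 48
= 3

3


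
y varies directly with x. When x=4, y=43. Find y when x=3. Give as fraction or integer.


Direct proportion: y = kx
Find k: k = 43/4 = 43/4
Compute y at x=3: y = 43/4 * 3
y = 129/4

129/4


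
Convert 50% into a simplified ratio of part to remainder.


Part = 50%, Remainder = 50%
Ratio = 50:50
GCD(50, 50) = 50
Simplify: 1:1 = 1:1

1:1


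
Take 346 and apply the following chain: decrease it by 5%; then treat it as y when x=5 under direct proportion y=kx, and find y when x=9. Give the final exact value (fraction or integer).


Start with 346.
Step 1: Decrease by 5%: 346 * 95/100 = 3287/10
Step 2: Direct prop: k = (3287/10)/5; new y = k*9 = 3287/10*9/5 = 29583/50
Final result = 29583/50

29583/50


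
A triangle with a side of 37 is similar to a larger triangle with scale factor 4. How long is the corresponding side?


Similar triangles have proportional sides
Scale factor = 4
Smaller side = 37
Corresponding larger side = 37 * 4
= 148

148


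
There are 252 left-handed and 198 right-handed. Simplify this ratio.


Find GCD(252, 198)
GCD = 18
Divide both by 18: 252/18 = 14, 198/18 = 11
Simplified ratio = 14:11

14:11


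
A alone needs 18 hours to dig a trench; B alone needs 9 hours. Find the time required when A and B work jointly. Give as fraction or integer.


Rate of A = 1/18 job per hour
Rate of B = 1/9 job per hour
Combined rate = 1/18 + 1/9
Find common denominator: (9 + 18)/(18*9) = 27/162
Combined rate = 1/6 job per hour
Time together = 1 / (1/6) = 6 hours

6


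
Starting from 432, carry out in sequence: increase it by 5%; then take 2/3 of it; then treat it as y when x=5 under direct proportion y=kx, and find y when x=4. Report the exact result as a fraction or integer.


Start with 432.
Step 1: Increase by 5%: 432 * 105/100 = 2268/5
Step 2: Take 2/3: 2268/5 * 2/3 = 1512/5
Step 3: Direct prop: k = (1512/5)/5; new y = k*4 = 1512/5*4/5 = 6048/25
Final result = 6048/25

6048/25


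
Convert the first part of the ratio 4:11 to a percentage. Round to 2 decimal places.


Total parts = 4 + 11 = 15
First part fraction = 4/15
Percentage = (4/15) * 100
= 0.266667 * 100
= 26.67%

26.67


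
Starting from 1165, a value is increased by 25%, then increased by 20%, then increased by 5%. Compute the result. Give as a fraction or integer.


Start: 1165
Step 1: increase by 25% => multiply by 125/100
  1165 * 125/100 = 5825/4
Step 2: increase by 20% => multiply by 120/100
  5825/4 * 120/100 = 3495/2
Step 3: increase by 5% => multiply by 105/100
  3495/2 * 105/100 = 14679/8
Final value = 14679/8

14679/8


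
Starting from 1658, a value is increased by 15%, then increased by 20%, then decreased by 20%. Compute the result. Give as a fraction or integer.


Start: 1658
Step 1: increase by 15% => multiply by 115/100
  1658 * 115/100 = 19067/10
Step 2: increase by 20% => multiply by 120/100
  19067/10 * 120/100 = 57201/25
Step 3: decrease by 20% => multiply by 80/100
  57201/25 * 80/100 = 228804/125
Final value = 228804/125

228804/125


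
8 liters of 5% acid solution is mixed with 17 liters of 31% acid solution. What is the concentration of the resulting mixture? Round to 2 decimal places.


Solute in mixture 1 = 5% of 8 L = 8*5/100 = 2/5 L
Solute in mixture 2 = 31% of 17 L = 17*31/100 = 527/100 L
Total solute = 2/5 + 527/100 = 567/100 L
Total volume = 8 + 17 = 25 L
Final concentration = 567/100/25 * 100 = 22.68%

22.68


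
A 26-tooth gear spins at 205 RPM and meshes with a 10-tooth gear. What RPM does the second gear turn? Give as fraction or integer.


Gear ratio: teeth_A * RPM_A = teeth_B * RPM_B
26 * 205 = 10 * RPM_B
5330 = 10 * RPM_B
RPM_B = 5330 / 10
RPM_B = 533

533


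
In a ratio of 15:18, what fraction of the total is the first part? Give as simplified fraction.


Total parts = 15 + 18 = 33
First part fraction = 15/33
Simplify: 15/33 = 5/11

5/11


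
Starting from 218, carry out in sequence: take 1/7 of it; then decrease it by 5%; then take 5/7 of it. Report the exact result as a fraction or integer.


Start with 218.
Step 1: Take 1/7: 218 * 1/7 = 218/7
Step 2: Decrease by 5%: 218/7 * 95/100 = 2071/70
Step 3: Take 5/7: 2071/70 * 5/7 = 2071/98
Final result = 2071/98

2071/98


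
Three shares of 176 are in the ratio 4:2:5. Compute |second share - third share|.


Total parts = 4 + 2 + 5 = 11
Value per part = 176 / 11 = 16
Shares: 4*16=64, 2*16=32, 5*16=80
Second share = 32, third share = 80
Difference = |32 - 80| = 48

48


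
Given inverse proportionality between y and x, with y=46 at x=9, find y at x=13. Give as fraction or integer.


Inverse proportion: y = k/x
Find k: k = 9 * 46 = 414
Compute y at x=13: y = 414/13
y = 414/13

414/13


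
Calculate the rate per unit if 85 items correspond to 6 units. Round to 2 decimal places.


Total items = 85
Number of units = 6
Unit rate = 85 / 6
= 14.17 items per unit

14.17


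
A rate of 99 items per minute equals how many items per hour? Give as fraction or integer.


Converting from per minute to per hour
Rate = 99 items per minute
Multiply by 60: 99 * 60
= 5940 items per hour

5940


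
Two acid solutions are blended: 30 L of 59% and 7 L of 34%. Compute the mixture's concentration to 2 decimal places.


Solute in mixture 1 = 59% of 30 L = 30*59/100 = 177/10 L
Solute in mixture 2 = 34% of 7 L = 7*34/100 = 119/50 L
Total solute = 177/10 + 119/50 = 502/25 L
Total volume = 30 + 7 = 37 L
Final concentration = 502/25/37 * 100 = 54.27%

54.27


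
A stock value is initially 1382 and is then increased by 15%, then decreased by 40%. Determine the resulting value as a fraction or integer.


Start: 1382
Step 1: increase by 15% => multiply by 115/100
  1382 * 115/100 = 15893/10
Step 2: decrease by 40% => multiply by 60/100
  15893/10 * 60/100 = 47679/50
Final value = 47679/50

47679/50


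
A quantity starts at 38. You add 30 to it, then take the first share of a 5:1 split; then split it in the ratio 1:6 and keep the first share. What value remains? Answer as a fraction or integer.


Start with 38.
Step 1: Add 30: 38+30=68; split 5:1 first = 68*5/6 = 170/3
Step 2: Split 1:6, first share = 170/3 * 1/7 = 170/21
Final result = 170/21

170/21
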